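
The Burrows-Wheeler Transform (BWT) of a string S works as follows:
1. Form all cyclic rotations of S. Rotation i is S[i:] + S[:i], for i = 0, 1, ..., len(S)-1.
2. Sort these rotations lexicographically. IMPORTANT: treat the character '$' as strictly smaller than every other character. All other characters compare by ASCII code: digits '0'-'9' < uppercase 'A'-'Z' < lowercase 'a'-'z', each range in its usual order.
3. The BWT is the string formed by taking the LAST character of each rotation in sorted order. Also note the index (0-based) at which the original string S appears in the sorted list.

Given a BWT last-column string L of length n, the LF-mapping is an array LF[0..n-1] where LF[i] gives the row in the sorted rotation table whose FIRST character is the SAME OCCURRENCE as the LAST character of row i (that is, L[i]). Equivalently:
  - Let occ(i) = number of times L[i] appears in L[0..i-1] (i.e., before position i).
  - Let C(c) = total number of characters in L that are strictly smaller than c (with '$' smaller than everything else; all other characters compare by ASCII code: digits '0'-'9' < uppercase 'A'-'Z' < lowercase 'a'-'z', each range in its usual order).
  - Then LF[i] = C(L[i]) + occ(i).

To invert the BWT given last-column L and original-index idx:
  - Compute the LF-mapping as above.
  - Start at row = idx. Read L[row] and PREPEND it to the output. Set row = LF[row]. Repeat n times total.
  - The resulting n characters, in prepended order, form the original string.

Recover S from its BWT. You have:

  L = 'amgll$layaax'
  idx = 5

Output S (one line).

Answer: galaxyllama$

Derivation:
LF mapping: 1 9 5 6 7 0 8 2 11 3 4 10
Walk LF starting at row 5, prepending L[row]:
  step 1: row=5, L[5]='$', prepend. Next row=LF[5]=0
  step 2: row=0, L[0]='a', prepend. Next row=LF[0]=1
  step 3: row=1, L[1]='m', prepend. Next row=LF[1]=9
  step 4: row=9, L[9]='a', prepend. Next row=LF[9]=3
  step 5: row=3, L[3]='l', prepend. Next row=LF[3]=6
  step 6: row=6, L[6]='l', prepend. Next row=LF[6]=8
  step 7: row=8, L[8]='y', prepend. Next row=LF[8]=11
  step 8: row=11, L[11]='x', prepend. Next row=LF[11]=10
  step 9: row=10, L[10]='a', prepend. Next row=LF[10]=4
  step 10: row=4, L[4]='l', prepend. Next row=LF[4]=7
  step 11: row=7, L[7]='a', prepend. Next row=LF[7]=2
  step 12: row=2, L[2]='g', prepend. Next row=LF[2]=5
Reversed output: galaxyllama$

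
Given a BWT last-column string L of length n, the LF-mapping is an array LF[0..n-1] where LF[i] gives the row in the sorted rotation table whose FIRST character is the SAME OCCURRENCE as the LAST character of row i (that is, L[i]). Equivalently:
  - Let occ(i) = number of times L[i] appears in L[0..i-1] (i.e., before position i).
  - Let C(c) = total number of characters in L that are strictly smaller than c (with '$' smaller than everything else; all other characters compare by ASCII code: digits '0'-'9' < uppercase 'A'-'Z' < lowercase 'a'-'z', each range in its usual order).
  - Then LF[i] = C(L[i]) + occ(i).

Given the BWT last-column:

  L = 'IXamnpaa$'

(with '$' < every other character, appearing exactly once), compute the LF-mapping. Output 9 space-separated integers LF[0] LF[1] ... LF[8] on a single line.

Answer: 1 2 3 6 7 8 4 5 0

Derivation:
Char counts: '$':1, 'I':1, 'X':1, 'a':3, 'm':1, 'n':1, 'p':1
C (first-col start): C('$')=0, C('I')=1, C('X')=2, C('a')=3, C('m')=6, C('n')=7, C('p')=8
L[0]='I': occ=0, LF[0]=C('I')+0=1+0=1
L[1]='X': occ=0, LF[1]=C('X')+0=2+0=2
L[2]='a': occ=0, LF[2]=C('a')+0=3+0=3
L[3]='m': occ=0, LF[3]=C('m')+0=6+0=6
L[4]='n': occ=0, LF[4]=C('n')+0=7+0=7
L[5]='p': occ=0, LF[5]=C('p')+0=8+0=8
L[6]='a': occ=1, LF[6]=C('a')+1=3+1=4
L[7]='a': occ=2, LF[7]=C('a')+2=3+2=5
L[8]='$': occ=0, LF[8]=C('$')+0=0+0=0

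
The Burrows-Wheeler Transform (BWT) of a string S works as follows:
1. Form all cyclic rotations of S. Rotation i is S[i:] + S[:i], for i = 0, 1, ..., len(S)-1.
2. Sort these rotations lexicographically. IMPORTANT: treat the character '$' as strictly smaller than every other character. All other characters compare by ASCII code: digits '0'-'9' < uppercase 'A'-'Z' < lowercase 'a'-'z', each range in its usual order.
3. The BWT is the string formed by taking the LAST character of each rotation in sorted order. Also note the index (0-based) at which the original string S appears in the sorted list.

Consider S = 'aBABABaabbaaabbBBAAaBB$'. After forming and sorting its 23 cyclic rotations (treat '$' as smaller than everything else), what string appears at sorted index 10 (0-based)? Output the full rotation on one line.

Answer: BBAAaBB$aBABABaabbaaabb

Derivation:
All 23 rotations (rotation i = S[i:]+S[:i]):
  rot[0] = aBABABaabbaaabbBBAAaBB$
  rot[1] = BABABaabbaaabbBBAAaBB$a
  rot[2] = ABABaabbaaabbBBAAaBB$aB
  rot[3] = BABaabbaaabbBBAAaBB$aBA
  rot[4] = ABaabbaaabbBBAAaBB$aBAB
  rot[5] = BaabbaaabbBBAAaBB$aBABA
  rot[6] = aabbaaabbBBAAaBB$aBABAB
  rot[7] = abbaaabbBBAAaBB$aBABABa
  rot[8] = bbaaabbBBAAaBB$aBABABaa
  rot[9] = baaabbBBAAaBB$aBABABaab
  rot[10] = aaabbBBAAaBB$aBABABaabb
  rot[11] = aabbBBAAaBB$aBABABaabba
  rot[12] = abbBBAAaBB$aBABABaabbaa
  rot[13] = bbBBAAaBB$aBABABaabbaaa
  rot[14] = bBBAAaBB$aBABABaabbaaab
  rot[15] = BBAAaBB$aBABABaabbaaabb
  rot[16] = BAAaBB$aBABABaabbaaabbB
  rot[17] = AAaBB$aBABABaabbaaabbBB
  rot[18] = AaBB$aBABABaabbaaabbBBA
  rot[19] = aBB$aBABABaabbaaabbBBAA
  rot[20] = BB$aBABABaabbaaabbBBAAa
  rot[21] = B$aBABABaabbaaabbBBAAaB
  rot[22] = $aBABABaabbaaabbBBAAaBB
Sorted (with $ < everything):
  sorted[0] = $aBABABaabbaaabbBBAAaBB
  sorted[1] = AAaBB$aBABABaabbaaabbBB
  sorted[2] = ABABaabbaaabbBBAAaBB$aB
  sorted[3] = ABaabbaaabbBBAAaBB$aBAB
  sorted[4] = AaBB$aBABABaabbaaabbBBA
  sorted[5] = B$aBABABaabbaaabbBBAAaB
  sorted[6] = BAAaBB$aBABABaabbaaabbB
  sorted[7] = BABABaabbaaabbBBAAaBB$a
  sorted[8] = BABaabbaaabbBBAAaBB$aBA
  sorted[9] = BB$aBABABaabbaaabbBBAAa
  sorted[10] = BBAAaBB$aBABABaabbaaabb
  sorted[11] = BaabbaaabbBBAAaBB$aBABA
  sorted[12] = aBABABaabbaaabbBBAAaBB$
  sorted[13] = aBB$aBABABaabbaaabbBBAA
  sorted[14] = aaabbBBAAaBB$aBABABaabb
  sorted[15] = aabbBBAAaBB$aBABABaabba
  sorted[16] = aabbaaabbBBAAaBB$aBABAB
  sorted[17] = abbBBAAaBB$aBABABaabbaa
  sorted[18] = abbaaabbBBAAaBB$aBABABa
  sorted[19] = bBBAAaBB$aBABABaabbaaab
  sorted[20] = baaabbBBAAaBB$aBABABaab
  sorted[21] = bbBBAAaBB$aBABABaabbaaa
  sorted[22] = bbaaabbBBAAaBB$aBABABaa
sorted[10] = BBAAaBB$aBABABaabbaaabb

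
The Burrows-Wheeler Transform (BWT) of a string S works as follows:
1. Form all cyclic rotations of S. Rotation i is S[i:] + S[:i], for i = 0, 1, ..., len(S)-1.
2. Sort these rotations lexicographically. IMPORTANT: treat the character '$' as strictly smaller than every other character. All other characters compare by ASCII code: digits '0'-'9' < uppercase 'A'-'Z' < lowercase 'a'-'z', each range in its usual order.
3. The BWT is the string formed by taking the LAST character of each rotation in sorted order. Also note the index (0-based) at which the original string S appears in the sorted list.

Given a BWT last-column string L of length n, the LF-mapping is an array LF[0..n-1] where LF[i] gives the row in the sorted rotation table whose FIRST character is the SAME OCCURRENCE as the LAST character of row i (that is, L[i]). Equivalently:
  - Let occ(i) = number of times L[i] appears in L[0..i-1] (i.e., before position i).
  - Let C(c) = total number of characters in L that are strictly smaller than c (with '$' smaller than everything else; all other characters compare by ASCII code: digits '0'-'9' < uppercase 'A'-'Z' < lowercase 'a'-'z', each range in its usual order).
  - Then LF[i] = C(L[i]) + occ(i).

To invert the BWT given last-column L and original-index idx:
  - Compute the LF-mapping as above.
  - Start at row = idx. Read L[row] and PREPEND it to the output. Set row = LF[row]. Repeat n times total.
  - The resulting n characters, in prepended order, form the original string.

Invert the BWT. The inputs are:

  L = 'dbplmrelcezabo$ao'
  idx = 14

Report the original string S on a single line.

Answer: parcelbamboozled$

Derivation:
LF mapping: 6 3 14 9 11 15 7 10 5 8 16 1 4 12 0 2 13
Walk LF starting at row 14, prepending L[row]:
  step 1: row=14, L[14]='$', prepend. Next row=LF[14]=0
  step 2: row=0, L[0]='d', prepend. Next row=LF[0]=6
  step 3: row=6, L[6]='e', prepend. Next row=LF[6]=7
  step 4: row=7, L[7]='l', prepend. Next row=LF[7]=10
  step 5: row=10, L[10]='z', prepend. Next row=LF[10]=16
  step 6: row=16, L[16]='o', prepend. Next row=LF[16]=13
  step 7: row=13, L[13]='o', prepend. Next row=LF[13]=12
  step 8: row=12, L[12]='b', prepend. Next row=LF[12]=4
  step 9: row=4, L[4]='m', prepend. Next row=LF[4]=11
  step 10: row=11, L[11]='a', prepend. Next row=LF[11]=1
  step 11: row=1, L[1]='b', prepend. Next row=LF[1]=3
  step 12: row=3, L[3]='l', prepend. Next row=LF[3]=9
  step 13: row=9, L[9]='e', prepend. Next row=LF[9]=8
  step 14: row=8, L[8]='c', prepend. Next row=LF[8]=5
  step 15: row=5, L[5]='r', prepend. Next row=LF[5]=15
  step 16: row=15, L[15]='a', prepend. Next row=LF[15]=2
  step 17: row=2, L[2]='p', prepend. Next row=LF[2]=14
Reversed output: parcelbamboozled$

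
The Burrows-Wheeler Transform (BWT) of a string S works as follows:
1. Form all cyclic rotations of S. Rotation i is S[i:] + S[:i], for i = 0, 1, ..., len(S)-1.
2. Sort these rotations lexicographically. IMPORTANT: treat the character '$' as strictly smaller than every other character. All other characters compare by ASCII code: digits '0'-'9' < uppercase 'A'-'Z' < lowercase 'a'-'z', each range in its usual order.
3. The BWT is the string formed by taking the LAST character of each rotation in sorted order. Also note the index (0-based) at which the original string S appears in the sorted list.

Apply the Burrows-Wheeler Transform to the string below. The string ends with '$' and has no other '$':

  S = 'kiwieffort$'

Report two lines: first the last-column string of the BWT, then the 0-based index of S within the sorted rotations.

All 11 rotations (rotation i = S[i:]+S[:i]):
  rot[0] = kiwieffort$
  rot[1] = iwieffort$k
  rot[2] = wieffort$ki
  rot[3] = ieffort$kiw
  rot[4] = effort$kiwi
  rot[5] = ffort$kiwie
  rot[6] = fort$kiwief
  rot[7] = ort$kiwieff
  rot[8] = rt$kiwieffo
  rot[9] = t$kiwieffor
  rot[10] = $kiwieffort
Sorted (with $ < everything):
  sorted[0] = $kiwieffort  (last char: 't')
  sorted[1] = effort$kiwi  (last char: 'i')
  sorted[2] = ffort$kiwie  (last char: 'e')
  sorted[3] = fort$kiwief  (last char: 'f')
  sorted[4] = ieffort$kiw  (last char: 'w')
  sorted[5] = iwieffort$k  (last char: 'k')
  sorted[6] = kiwieffort$  (last char: '$')
  sorted[7] = ort$kiwieff  (last char: 'f')
  sorted[8] = rt$kiwieffo  (last char: 'o')
  sorted[9] = t$kiwieffor  (last char: 'r')
  sorted[10] = wieffort$ki  (last char: 'i')
Last column: tiefwk$fori
Original string S is at sorted index 6

Answer: tiefwk$fori
6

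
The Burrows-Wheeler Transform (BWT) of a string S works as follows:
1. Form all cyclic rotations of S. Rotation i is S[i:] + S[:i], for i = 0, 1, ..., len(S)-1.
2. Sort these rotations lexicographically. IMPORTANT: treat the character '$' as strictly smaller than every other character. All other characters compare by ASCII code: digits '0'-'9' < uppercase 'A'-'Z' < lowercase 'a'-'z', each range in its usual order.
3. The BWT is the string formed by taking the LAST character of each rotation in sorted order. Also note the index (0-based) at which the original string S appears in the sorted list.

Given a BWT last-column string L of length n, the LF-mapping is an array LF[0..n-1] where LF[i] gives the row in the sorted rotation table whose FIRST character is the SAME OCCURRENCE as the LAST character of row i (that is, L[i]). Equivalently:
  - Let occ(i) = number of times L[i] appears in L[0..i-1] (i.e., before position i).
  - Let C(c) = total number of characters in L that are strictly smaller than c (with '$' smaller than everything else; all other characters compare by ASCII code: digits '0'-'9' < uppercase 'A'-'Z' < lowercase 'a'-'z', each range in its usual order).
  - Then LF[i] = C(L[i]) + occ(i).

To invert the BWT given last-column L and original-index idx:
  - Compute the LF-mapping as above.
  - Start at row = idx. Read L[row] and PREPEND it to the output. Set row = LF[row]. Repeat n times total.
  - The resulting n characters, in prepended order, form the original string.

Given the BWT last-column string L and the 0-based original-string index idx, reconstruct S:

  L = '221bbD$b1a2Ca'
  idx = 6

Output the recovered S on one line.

Answer: Cb211aabD2b2$

Derivation:
LF mapping: 3 4 1 10 11 7 0 12 2 8 5 6 9
Walk LF starting at row 6, prepending L[row]:
  step 1: row=6, L[6]='$', prepend. Next row=LF[6]=0
  step 2: row=0, L[0]='2', prepend. Next row=LF[0]=3
  step 3: row=3, L[3]='b', prepend. Next row=LF[3]=10
  step 4: row=10, L[10]='2', prepend. Next row=LF[10]=5
  step 5: row=5, L[5]='D', prepend. Next row=LF[5]=7
  step 6: row=7, L[7]='b', prepend. Next row=LF[7]=12
  step 7: row=12, L[12]='a', prepend. Next row=LF[12]=9
  step 8: row=9, L[9]='a', prepend. Next row=LF[9]=8
  step 9: row=8, L[8]='1', prepend. Next row=LF[8]=2
  step 10: row=2, L[2]='1', prepend. Next row=LF[2]=1
  step 11: row=1, L[1]='2', prepend. Next row=LF[1]=4
  step 12: row=4, L[4]='b', prepend. Next row=LF[4]=11
  step 13: row=11, L[11]='C', prepend. Next row=LF[11]=6
Reversed output: Cb211aabD2b2$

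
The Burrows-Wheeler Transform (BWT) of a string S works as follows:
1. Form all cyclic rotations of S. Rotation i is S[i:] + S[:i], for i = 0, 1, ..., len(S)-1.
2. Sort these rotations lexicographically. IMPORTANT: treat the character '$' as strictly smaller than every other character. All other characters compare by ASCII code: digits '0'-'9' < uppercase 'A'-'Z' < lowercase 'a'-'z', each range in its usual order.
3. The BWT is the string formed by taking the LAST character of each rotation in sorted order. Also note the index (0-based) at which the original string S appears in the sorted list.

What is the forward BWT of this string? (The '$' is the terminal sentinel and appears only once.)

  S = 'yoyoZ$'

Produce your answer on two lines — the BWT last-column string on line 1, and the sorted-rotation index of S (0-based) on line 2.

All 6 rotations (rotation i = S[i:]+S[:i]):
  rot[0] = yoyoZ$
  rot[1] = oyoZ$y
  rot[2] = yoZ$yo
  rot[3] = oZ$yoy
  rot[4] = Z$yoyo
  rot[5] = $yoyoZ
Sorted (with $ < everything):
  sorted[0] = $yoyoZ  (last char: 'Z')
  sorted[1] = Z$yoyo  (last char: 'o')
  sorted[2] = oZ$yoy  (last char: 'y')
  sorted[3] = oyoZ$y  (last char: 'y')
  sorted[4] = yoZ$yo  (last char: 'o')
  sorted[5] = yoyoZ$  (last char: '$')
Last column: Zoyyo$
Original string S is at sorted index 5

Answer: Zoyyo$
5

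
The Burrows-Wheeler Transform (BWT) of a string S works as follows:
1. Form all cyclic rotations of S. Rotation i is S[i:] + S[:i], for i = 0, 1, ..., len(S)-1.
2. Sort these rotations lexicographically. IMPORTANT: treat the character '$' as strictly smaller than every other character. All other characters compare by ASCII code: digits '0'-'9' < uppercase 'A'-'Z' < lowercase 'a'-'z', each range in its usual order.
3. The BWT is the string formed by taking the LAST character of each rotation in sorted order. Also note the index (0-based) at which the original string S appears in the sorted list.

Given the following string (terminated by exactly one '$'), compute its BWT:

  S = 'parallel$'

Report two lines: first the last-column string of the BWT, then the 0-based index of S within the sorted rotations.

All 9 rotations (rotation i = S[i:]+S[:i]):
  rot[0] = parallel$
  rot[1] = arallel$p
  rot[2] = rallel$pa
  rot[3] = allel$par
  rot[4] = llel$para
  rot[5] = lel$paral
  rot[6] = el$parall
  rot[7] = l$paralle
  rot[8] = $parallel
Sorted (with $ < everything):
  sorted[0] = $parallel  (last char: 'l')
  sorted[1] = allel$par  (last char: 'r')
  sorted[2] = arallel$p  (last char: 'p')
  sorted[3] = el$parall  (last char: 'l')
  sorted[4] = l$paralle  (last char: 'e')
  sorted[5] = lel$paral  (last char: 'l')
  sorted[6] = llel$para  (last char: 'a')
  sorted[7] = parallel$  (last char: '$')
  sorted[8] = rallel$pa  (last char: 'a')
Last column: lrplela$a
Original string S is at sorted index 7

Answer: lrplela$a
7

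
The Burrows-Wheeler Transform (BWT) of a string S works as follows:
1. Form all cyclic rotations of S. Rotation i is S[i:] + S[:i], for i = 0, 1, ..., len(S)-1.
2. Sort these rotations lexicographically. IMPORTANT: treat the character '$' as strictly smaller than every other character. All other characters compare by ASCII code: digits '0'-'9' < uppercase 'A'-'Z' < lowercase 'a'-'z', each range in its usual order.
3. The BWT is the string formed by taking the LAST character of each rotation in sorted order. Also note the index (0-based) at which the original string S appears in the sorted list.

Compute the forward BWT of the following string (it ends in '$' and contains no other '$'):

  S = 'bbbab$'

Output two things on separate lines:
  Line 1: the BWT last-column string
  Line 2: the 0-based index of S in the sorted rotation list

All 6 rotations (rotation i = S[i:]+S[:i]):
  rot[0] = bbbab$
  rot[1] = bbab$b
  rot[2] = bab$bb
  rot[3] = ab$bbb
  rot[4] = b$bbba
  rot[5] = $bbbab
Sorted (with $ < everything):
  sorted[0] = $bbbab  (last char: 'b')
  sorted[1] = ab$bbb  (last char: 'b')
  sorted[2] = b$bbba  (last char: 'a')
  sorted[3] = bab$bb  (last char: 'b')
  sorted[4] = bbab$b  (last char: 'b')
  sorted[5] = bbbab$  (last char: '$')
Last column: bbabb$
Original string S is at sorted index 5

Answer: bbabb$
5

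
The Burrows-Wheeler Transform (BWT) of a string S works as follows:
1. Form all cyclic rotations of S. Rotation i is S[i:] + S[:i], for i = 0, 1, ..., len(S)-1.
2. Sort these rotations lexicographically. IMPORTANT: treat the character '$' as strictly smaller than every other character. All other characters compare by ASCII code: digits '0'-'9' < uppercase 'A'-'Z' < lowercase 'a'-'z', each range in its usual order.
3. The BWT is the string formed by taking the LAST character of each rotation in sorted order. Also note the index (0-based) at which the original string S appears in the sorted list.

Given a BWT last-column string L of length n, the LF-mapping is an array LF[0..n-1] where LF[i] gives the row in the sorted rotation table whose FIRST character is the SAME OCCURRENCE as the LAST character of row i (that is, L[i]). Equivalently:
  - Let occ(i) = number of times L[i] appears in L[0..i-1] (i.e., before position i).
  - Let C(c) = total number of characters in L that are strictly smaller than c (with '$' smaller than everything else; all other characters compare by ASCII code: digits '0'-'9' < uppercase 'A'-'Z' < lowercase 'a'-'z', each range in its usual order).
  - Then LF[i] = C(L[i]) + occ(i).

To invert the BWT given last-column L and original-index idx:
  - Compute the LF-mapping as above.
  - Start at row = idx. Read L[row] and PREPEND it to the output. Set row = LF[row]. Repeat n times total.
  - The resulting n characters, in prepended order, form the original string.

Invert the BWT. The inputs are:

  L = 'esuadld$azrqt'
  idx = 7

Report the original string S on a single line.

LF mapping: 5 9 11 1 3 6 4 0 2 12 8 7 10
Walk LF starting at row 7, prepending L[row]:
  step 1: row=7, L[7]='$', prepend. Next row=LF[7]=0
  step 2: row=0, L[0]='e', prepend. Next row=LF[0]=5
  step 3: row=5, L[5]='l', prepend. Next row=LF[5]=6
  step 4: row=6, L[6]='d', prepend. Next row=LF[6]=4
  step 5: row=4, L[4]='d', prepend. Next row=LF[4]=3
  step 6: row=3, L[3]='a', prepend. Next row=LF[3]=1
  step 7: row=1, L[1]='s', prepend. Next row=LF[1]=9
  step 8: row=9, L[9]='z', prepend. Next row=LF[9]=12
  step 9: row=12, L[12]='t', prepend. Next row=LF[12]=10
  step 10: row=10, L[10]='r', prepend. Next row=LF[10]=8
  step 11: row=8, L[8]='a', prepend. Next row=LF[8]=2
  step 12: row=2, L[2]='u', prepend. Next row=LF[2]=11
  step 13: row=11, L[11]='q', prepend. Next row=LF[11]=7
Reversed output: quartzsaddle$

Answer: quartzsaddle$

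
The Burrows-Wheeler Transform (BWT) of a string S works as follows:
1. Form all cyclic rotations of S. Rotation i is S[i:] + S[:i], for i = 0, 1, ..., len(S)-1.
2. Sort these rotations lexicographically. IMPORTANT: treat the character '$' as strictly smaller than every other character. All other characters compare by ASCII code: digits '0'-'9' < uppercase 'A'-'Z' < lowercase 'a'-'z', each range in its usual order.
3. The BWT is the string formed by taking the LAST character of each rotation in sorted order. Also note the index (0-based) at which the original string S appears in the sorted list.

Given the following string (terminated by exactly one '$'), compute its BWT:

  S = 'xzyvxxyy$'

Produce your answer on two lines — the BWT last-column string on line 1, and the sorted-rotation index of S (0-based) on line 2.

All 9 rotations (rotation i = S[i:]+S[:i]):
  rot[0] = xzyvxxyy$
  rot[1] = zyvxxyy$x
  rot[2] = yvxxyy$xz
  rot[3] = vxxyy$xzy
  rot[4] = xxyy$xzyv
  rot[5] = xyy$xzyvx
  rot[6] = yy$xzyvxx
  rot[7] = y$xzyvxxy
  rot[8] = $xzyvxxyy
Sorted (with $ < everything):
  sorted[0] = $xzyvxxyy  (last char: 'y')
  sorted[1] = vxxyy$xzy  (last char: 'y')
  sorted[2] = xxyy$xzyv  (last char: 'v')
  sorted[3] = xyy$xzyvx  (last char: 'x')
  sorted[4] = xzyvxxyy$  (last char: '$')
  sorted[5] = y$xzyvxxy  (last char: 'y')
  sorted[6] = yvxxyy$xz  (last char: 'z')
  sorted[7] = yy$xzyvxx  (last char: 'x')
  sorted[8] = zyvxxyy$x  (last char: 'x')
Last column: yyvx$yzxx
Original string S is at sorted index 4

Answer: yyvx$yzxx
4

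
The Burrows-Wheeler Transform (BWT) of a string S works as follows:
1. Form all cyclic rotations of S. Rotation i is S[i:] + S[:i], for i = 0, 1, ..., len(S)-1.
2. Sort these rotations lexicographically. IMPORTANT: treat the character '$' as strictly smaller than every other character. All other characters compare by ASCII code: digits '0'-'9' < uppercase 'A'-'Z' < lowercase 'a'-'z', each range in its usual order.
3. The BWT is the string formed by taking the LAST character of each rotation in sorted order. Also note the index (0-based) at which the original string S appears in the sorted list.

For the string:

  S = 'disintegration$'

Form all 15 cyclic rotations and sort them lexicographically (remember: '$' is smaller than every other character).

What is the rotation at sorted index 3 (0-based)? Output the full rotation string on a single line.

Answer: egration$disint

Derivation:
All 15 rotations (rotation i = S[i:]+S[:i]):
  rot[0] = disintegration$
  rot[1] = isintegration$d
  rot[2] = sintegration$di
  rot[3] = integration$dis
  rot[4] = ntegration$disi
  rot[5] = tegration$disin
  rot[6] = egration$disint
  rot[7] = gration$disinte
  rot[8] = ration$disinteg
  rot[9] = ation$disintegr
  rot[10] = tion$disintegra
  rot[11] = ion$disintegrat
  rot[12] = on$disintegrati
  rot[13] = n$disintegratio
  rot[14] = $disintegration
Sorted (with $ < everything):
  sorted[0] = $disintegration
  sorted[1] = ation$disintegr
  sorted[2] = disintegration$
  sorted[3] = egration$disint
  sorted[4] = gration$disinte
  sorted[5] = integration$dis
  sorted[6] = ion$disintegrat
  sorted[7] = isintegration$d
  sorted[8] = n$disintegratio
  sorted[9] = ntegration$disi
  sorted[10] = on$disintegrati
  sorted[11] = ration$disinteg
  sorted[12] = sintegration$di
  sorted[13] = tegration$disin
  sorted[14] = tion$disintegra
sorted[3] = egration$disint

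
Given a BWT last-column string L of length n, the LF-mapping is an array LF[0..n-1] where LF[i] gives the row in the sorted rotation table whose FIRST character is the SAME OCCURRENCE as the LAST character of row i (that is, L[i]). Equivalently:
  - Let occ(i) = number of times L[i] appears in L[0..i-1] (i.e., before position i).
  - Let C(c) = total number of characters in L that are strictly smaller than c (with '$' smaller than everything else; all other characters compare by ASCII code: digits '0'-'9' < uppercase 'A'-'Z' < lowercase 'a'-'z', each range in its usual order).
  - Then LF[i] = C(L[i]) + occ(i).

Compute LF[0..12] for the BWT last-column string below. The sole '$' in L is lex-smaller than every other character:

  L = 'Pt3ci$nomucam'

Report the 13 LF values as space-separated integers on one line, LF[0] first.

Char counts: '$':1, '3':1, 'P':1, 'a':1, 'c':2, 'i':1, 'm':2, 'n':1, 'o':1, 't':1, 'u':1
C (first-col start): C('$')=0, C('3')=1, C('P')=2, C('a')=3, C('c')=4, C('i')=6, C('m')=7, C('n')=9, C('o')=10, C('t')=11, C('u')=12
L[0]='P': occ=0, LF[0]=C('P')+0=2+0=2
L[1]='t': occ=0, LF[1]=C('t')+0=11+0=11
L[2]='3': occ=0, LF[2]=C('3')+0=1+0=1
L[3]='c': occ=0, LF[3]=C('c')+0=4+0=4
L[4]='i': occ=0, LF[4]=C('i')+0=6+0=6
L[5]='$': occ=0, LF[5]=C('$')+0=0+0=0
L[6]='n': occ=0, LF[6]=C('n')+0=9+0=9
L[7]='o': occ=0, LF[7]=C('o')+0=10+0=10
L[8]='m': occ=0, LF[8]=C('m')+0=7+0=7
L[9]='u': occ=0, LF[9]=C('u')+0=12+0=12
L[10]='c': occ=1, LF[10]=C('c')+1=4+1=5
L[11]='a': occ=0, LF[11]=C('a')+0=3+0=3
L[12]='m': occ=1, LF[12]=C('m')+1=7+1=8

Answer: 2 11 1 4 6 0 9 10 7 12 5 3 8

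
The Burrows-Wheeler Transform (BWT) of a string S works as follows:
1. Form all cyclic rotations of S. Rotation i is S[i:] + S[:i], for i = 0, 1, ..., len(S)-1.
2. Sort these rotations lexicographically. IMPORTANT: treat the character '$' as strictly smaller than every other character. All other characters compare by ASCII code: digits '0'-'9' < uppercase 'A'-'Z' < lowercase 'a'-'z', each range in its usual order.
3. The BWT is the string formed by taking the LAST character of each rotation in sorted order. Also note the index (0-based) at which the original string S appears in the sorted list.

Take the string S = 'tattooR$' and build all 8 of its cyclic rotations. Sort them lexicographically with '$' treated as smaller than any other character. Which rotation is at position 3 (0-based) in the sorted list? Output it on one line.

All 8 rotations (rotation i = S[i:]+S[:i]):
  rot[0] = tattooR$
  rot[1] = attooR$t
  rot[2] = ttooR$ta
  rot[3] = tooR$tat
  rot[4] = ooR$tatt
  rot[5] = oR$tatto
  rot[6] = R$tattoo
  rot[7] = $tattooR
Sorted (with $ < everything):
  sorted[0] = $tattooR
  sorted[1] = R$tattoo
  sorted[2] = attooR$t
  sorted[3] = oR$tatto
  sorted[4] = ooR$tatt
  sorted[5] = tattooR$
  sorted[6] = tooR$tat
  sorted[7] = ttooR$ta
sorted[3] = oR$tatto

Answer: oR$tatto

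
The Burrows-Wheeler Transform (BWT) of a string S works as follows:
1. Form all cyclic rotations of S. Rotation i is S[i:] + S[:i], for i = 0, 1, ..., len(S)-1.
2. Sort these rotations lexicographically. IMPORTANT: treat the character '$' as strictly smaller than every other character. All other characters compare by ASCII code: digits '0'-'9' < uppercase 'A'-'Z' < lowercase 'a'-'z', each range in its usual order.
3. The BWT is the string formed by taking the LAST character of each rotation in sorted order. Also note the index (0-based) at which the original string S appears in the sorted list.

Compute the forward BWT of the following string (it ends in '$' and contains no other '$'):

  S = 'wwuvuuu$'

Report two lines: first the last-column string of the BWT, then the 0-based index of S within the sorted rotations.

All 8 rotations (rotation i = S[i:]+S[:i]):
  rot[0] = wwuvuuu$
  rot[1] = wuvuuu$w
  rot[2] = uvuuu$ww
  rot[3] = vuuu$wwu
  rot[4] = uuu$wwuv
  rot[5] = uu$wwuvu
  rot[6] = u$wwuvuu
  rot[7] = $wwuvuuu
Sorted (with $ < everything):
  sorted[0] = $wwuvuuu  (last char: 'u')
  sorted[1] = u$wwuvuu  (last char: 'u')
  sorted[2] = uu$wwuvu  (last char: 'u')
  sorted[3] = uuu$wwuv  (last char: 'v')
  sorted[4] = uvuuu$ww  (last char: 'w')
  sorted[5] = vuuu$wwu  (last char: 'u')
  sorted[6] = wuvuuu$w  (last char: 'w')
  sorted[7] = wwuvuuu$  (last char: '$')
Last column: uuuvwuw$
Original string S is at sorted index 7

Answer: uuuvwuw$
7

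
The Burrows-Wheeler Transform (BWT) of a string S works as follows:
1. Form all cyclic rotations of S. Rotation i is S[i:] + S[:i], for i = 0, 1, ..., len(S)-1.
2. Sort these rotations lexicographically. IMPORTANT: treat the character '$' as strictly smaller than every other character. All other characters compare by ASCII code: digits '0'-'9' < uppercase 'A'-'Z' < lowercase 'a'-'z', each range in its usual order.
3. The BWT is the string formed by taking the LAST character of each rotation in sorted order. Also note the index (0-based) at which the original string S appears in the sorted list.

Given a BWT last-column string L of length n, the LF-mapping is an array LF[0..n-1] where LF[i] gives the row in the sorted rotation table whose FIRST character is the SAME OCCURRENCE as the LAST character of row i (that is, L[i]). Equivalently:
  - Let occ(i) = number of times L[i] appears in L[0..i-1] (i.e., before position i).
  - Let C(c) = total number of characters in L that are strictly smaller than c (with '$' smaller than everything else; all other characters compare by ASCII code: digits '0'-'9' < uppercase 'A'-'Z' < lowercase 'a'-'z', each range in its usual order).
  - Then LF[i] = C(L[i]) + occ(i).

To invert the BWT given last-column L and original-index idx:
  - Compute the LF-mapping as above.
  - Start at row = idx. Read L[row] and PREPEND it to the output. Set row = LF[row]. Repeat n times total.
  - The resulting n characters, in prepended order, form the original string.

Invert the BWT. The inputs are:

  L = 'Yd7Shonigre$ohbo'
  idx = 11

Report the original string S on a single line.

LF mapping: 3 5 1 2 8 12 11 10 7 15 6 0 13 9 4 14
Walk LF starting at row 11, prepending L[row]:
  step 1: row=11, L[11]='$', prepend. Next row=LF[11]=0
  step 2: row=0, L[0]='Y', prepend. Next row=LF[0]=3
  step 3: row=3, L[3]='S', prepend. Next row=LF[3]=2
  step 4: row=2, L[2]='7', prepend. Next row=LF[2]=1
  step 5: row=1, L[1]='d', prepend. Next row=LF[1]=5
  step 6: row=5, L[5]='o', prepend. Next row=LF[5]=12
  step 7: row=12, L[12]='o', prepend. Next row=LF[12]=13
  step 8: row=13, L[13]='h', prepend. Next row=LF[13]=9
  step 9: row=9, L[9]='r', prepend. Next row=LF[9]=15
  step 10: row=15, L[15]='o', prepend. Next row=LF[15]=14
  step 11: row=14, L[14]='b', prepend. Next row=LF[14]=4
  step 12: row=4, L[4]='h', prepend. Next row=LF[4]=8
  step 13: row=8, L[8]='g', prepend. Next row=LF[8]=7
  step 14: row=7, L[7]='i', prepend. Next row=LF[7]=10
  step 15: row=10, L[10]='e', prepend. Next row=LF[10]=6
  step 16: row=6, L[6]='n', prepend. Next row=LF[6]=11
Reversed output: neighborhood7SY$

Answer: neighborhood7SY$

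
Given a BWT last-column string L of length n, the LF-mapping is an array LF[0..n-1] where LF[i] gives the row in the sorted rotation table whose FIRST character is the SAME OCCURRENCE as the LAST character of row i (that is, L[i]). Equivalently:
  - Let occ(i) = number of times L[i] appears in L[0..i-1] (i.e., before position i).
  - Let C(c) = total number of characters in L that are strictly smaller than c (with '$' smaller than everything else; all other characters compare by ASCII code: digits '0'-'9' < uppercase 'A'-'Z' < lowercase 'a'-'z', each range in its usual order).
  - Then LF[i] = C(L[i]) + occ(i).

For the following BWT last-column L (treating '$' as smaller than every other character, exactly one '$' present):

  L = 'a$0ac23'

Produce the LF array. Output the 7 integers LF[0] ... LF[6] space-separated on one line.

Char counts: '$':1, '0':1, '2':1, '3':1, 'a':2, 'c':1
C (first-col start): C('$')=0, C('0')=1, C('2')=2, C('3')=3, C('a')=4, C('c')=6
L[0]='a': occ=0, LF[0]=C('a')+0=4+0=4
L[1]='$': occ=0, LF[1]=C('$')+0=0+0=0
L[2]='0': occ=0, LF[2]=C('0')+0=1+0=1
L[3]='a': occ=1, LF[3]=C('a')+1=4+1=5
L[4]='c': occ=0, LF[4]=C('c')+0=6+0=6
L[5]='2': occ=0, LF[5]=C('2')+0=2+0=2
L[6]='3': occ=0, LF[6]=C('3')+0=3+0=3

Answer: 4 0 1 5 6 2 3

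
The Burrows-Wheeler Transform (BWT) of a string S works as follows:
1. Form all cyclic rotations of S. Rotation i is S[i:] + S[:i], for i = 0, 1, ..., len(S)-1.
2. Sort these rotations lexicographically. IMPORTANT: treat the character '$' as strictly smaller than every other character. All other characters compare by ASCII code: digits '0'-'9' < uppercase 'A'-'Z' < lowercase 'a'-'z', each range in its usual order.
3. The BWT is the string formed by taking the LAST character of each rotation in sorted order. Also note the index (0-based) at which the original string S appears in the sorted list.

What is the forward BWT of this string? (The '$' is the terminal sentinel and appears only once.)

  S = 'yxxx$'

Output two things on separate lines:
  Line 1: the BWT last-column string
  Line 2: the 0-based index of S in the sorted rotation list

Answer: xxxy$
4

Derivation:
All 5 rotations (rotation i = S[i:]+S[:i]):
  rot[0] = yxxx$
  rot[1] = xxx$y
  rot[2] = xx$yx
  rot[3] = x$yxx
  rot[4] = $yxxx
Sorted (with $ < everything):
  sorted[0] = $yxxx  (last char: 'x')
  sorted[1] = x$yxx  (last char: 'x')
  sorted[2] = xx$yx  (last char: 'x')
  sorted[3] = xxx$y  (last char: 'y')
  sorted[4] = yxxx$  (last char: '$')
Last column: xxxy$
Original string S is at sorted index 4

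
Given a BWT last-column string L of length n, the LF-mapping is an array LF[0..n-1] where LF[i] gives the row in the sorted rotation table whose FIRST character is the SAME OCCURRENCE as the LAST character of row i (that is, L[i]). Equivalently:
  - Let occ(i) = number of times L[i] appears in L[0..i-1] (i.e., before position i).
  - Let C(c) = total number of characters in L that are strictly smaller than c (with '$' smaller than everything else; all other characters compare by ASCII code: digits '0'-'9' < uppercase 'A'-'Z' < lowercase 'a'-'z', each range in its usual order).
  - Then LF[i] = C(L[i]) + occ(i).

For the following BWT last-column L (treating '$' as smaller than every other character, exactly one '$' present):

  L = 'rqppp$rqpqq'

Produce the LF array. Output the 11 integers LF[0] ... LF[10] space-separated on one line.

Answer: 9 5 1 2 3 0 10 6 4 7 8

Derivation:
Char counts: '$':1, 'p':4, 'q':4, 'r':2
C (first-col start): C('$')=0, C('p')=1, C('q')=5, C('r')=9
L[0]='r': occ=0, LF[0]=C('r')+0=9+0=9
L[1]='q': occ=0, LF[1]=C('q')+0=5+0=5
L[2]='p': occ=0, LF[2]=C('p')+0=1+0=1
L[3]='p': occ=1, LF[3]=C('p')+1=1+1=2
L[4]='p': occ=2, LF[4]=C('p')+2=1+2=3
L[5]='$': occ=0, LF[5]=C('$')+0=0+0=0
L[6]='r': occ=1, LF[6]=C('r')+1=9+1=10
L[7]='q': occ=1, LF[7]=C('q')+1=5+1=6
L[8]='p': occ=3, LF[8]=C('p')+3=1+3=4
L[9]='q': occ=2, LF[9]=C('q')+2=5+2=7
L[10]='q': occ=3, LF[10]=C('q')+3=5+3=8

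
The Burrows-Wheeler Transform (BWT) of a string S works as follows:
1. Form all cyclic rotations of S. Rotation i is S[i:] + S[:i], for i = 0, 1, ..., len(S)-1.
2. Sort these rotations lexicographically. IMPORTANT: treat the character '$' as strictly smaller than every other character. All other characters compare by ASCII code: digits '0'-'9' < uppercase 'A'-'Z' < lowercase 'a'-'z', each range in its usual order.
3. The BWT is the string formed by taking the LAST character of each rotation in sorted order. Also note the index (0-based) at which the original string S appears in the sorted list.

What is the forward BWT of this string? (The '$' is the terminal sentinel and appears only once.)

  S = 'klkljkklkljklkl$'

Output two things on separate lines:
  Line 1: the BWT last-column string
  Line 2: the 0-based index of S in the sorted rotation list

All 16 rotations (rotation i = S[i:]+S[:i]):
  rot[0] = klkljkklkljklkl$
  rot[1] = lkljkklkljklkl$k
  rot[2] = kljkklkljklkl$kl
  rot[3] = ljkklkljklkl$klk
  rot[4] = jkklkljklkl$klkl
  rot[5] = kklkljklkl$klklj
  rot[6] = klkljklkl$klkljk
  rot[7] = lkljklkl$klkljkk
  rot[8] = kljklkl$klkljkkl
  rot[9] = ljklkl$klkljkklk
  rot[10] = jklkl$klkljkklkl
  rot[11] = klkl$klkljkklklj
  rot[12] = lkl$klkljkklkljk
  rot[13] = kl$klkljkklkljkl
  rot[14] = l$klkljkklkljklk
  rot[15] = $klkljkklkljklkl
Sorted (with $ < everything):
  sorted[0] = $klkljkklkljklkl  (last char: 'l')
  sorted[1] = jkklkljklkl$klkl  (last char: 'l')
  sorted[2] = jklkl$klkljkklkl  (last char: 'l')
  sorted[3] = kklkljklkl$klklj  (last char: 'j')
  sorted[4] = kl$klkljkklkljkl  (last char: 'l')
  sorted[5] = kljkklkljklkl$kl  (last char: 'l')
  sorted[6] = kljklkl$klkljkkl  (last char: 'l')
  sorted[7] = klkl$klkljkklklj  (last char: 'j')
  sorted[8] = klkljkklkljklkl$  (last char: '$')
  sorted[9] = klkljklkl$klkljk  (last char: 'k')
  sorted[10] = l$klkljkklkljklk  (last char: 'k')
  sorted[11] = ljkklkljklkl$klk  (last char: 'k')
  sorted[12] = ljklkl$klkljkklk  (last char: 'k')
  sorted[13] = lkl$klkljkklkljk  (last char: 'k')
  sorted[14] = lkljkklkljklkl$k  (last char: 'k')
  sorted[15] = lkljklkl$klkljkk  (last char: 'k')
Last column: llljlllj$kkkkkkk
Original string S is at sorted index 8

Answer: llljlllj$kkkkkkk
8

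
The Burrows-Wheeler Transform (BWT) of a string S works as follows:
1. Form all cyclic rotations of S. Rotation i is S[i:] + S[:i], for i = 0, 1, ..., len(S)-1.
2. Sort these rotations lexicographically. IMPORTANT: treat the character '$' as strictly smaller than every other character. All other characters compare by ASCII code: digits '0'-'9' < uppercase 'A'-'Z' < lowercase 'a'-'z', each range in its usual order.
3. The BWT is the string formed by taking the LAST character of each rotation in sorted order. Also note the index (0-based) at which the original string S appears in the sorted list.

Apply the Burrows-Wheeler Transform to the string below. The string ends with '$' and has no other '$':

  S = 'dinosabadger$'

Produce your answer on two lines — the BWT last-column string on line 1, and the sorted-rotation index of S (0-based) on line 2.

All 13 rotations (rotation i = S[i:]+S[:i]):
  rot[0] = dinosabadger$
  rot[1] = inosabadger$d
  rot[2] = nosabadger$di
  rot[3] = osabadger$din
  rot[4] = sabadger$dino
  rot[5] = abadger$dinos
  rot[6] = badger$dinosa
  rot[7] = adger$dinosab
  rot[8] = dger$dinosaba
  rot[9] = ger$dinosabad
  rot[10] = er$dinosabadg
  rot[11] = r$dinosabadge
  rot[12] = $dinosabadger
Sorted (with $ < everything):
  sorted[0] = $dinosabadger  (last char: 'r')
  sorted[1] = abadger$dinos  (last char: 's')
  sorted[2] = adger$dinosab  (last char: 'b')
  sorted[3] = badger$dinosa  (last char: 'a')
  sorted[4] = dger$dinosaba  (last char: 'a')
  sorted[5] = dinosabadger$  (last char: '$')
  sorted[6] = er$dinosabadg  (last char: 'g')
  sorted[7] = ger$dinosabad  (last char: 'd')
  sorted[8] = inosabadger$d  (last char: 'd')
  sorted[9] = nosabadger$di  (last char: 'i')
  sorted[10] = osabadger$din  (last char: 'n')
  sorted[11] = r$dinosabadge  (last char: 'e')
  sorted[12] = sabadger$dino  (last char: 'o')
Last column: rsbaa$gddineo
Original string S is at sorted index 5

Answer: rsbaa$gddineo
5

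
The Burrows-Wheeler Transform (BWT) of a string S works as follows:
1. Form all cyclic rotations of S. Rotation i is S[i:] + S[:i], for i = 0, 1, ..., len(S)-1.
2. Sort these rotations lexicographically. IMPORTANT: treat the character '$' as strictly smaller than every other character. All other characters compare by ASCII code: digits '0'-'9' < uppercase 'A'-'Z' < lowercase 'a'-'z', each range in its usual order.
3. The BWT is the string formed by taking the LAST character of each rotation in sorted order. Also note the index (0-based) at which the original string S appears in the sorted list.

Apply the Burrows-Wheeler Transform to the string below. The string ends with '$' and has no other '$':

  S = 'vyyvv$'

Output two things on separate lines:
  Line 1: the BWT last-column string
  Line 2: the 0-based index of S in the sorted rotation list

Answer: vvy$yv
3

Derivation:
All 6 rotations (rotation i = S[i:]+S[:i]):
  rot[0] = vyyvv$
  rot[1] = yyvv$v
  rot[2] = yvv$vy
  rot[3] = vv$vyy
  rot[4] = v$vyyv
  rot[5] = $vyyvv
Sorted (with $ < everything):
  sorted[0] = $vyyvv  (last char: 'v')
  sorted[1] = v$vyyv  (last char: 'v')
  sorted[2] = vv$vyy  (last char: 'y')
  sorted[3] = vyyvv$  (last char: '$')
  sorted[4] = yvv$vy  (last char: 'y')
  sorted[5] = yyvv$v  (last char: 'v')
Last column: vvy$yv
Original string S is at sorted index 3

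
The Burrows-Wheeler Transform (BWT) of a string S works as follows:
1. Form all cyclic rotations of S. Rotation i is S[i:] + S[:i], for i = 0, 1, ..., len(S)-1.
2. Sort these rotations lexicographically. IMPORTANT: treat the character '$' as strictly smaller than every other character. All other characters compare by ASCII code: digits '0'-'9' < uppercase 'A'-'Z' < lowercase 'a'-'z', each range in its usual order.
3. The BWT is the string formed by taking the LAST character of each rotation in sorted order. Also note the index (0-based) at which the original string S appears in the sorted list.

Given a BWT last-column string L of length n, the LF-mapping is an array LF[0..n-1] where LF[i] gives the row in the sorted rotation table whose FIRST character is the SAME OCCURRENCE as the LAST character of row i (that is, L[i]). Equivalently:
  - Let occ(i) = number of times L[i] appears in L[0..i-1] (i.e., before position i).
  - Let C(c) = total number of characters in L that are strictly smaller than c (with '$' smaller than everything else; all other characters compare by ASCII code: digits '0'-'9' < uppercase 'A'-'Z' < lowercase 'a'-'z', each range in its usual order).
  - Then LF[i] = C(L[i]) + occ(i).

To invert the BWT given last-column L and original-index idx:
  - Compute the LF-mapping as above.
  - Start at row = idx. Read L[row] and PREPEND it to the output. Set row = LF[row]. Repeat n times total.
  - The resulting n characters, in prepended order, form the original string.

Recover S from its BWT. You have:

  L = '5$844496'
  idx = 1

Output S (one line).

LF mapping: 4 0 6 1 2 3 7 5
Walk LF starting at row 1, prepending L[row]:
  step 1: row=1, L[1]='$', prepend. Next row=LF[1]=0
  step 2: row=0, L[0]='5', prepend. Next row=LF[0]=4
  step 3: row=4, L[4]='4', prepend. Next row=LF[4]=2
  step 4: row=2, L[2]='8', prepend. Next row=LF[2]=6
  step 5: row=6, L[6]='9', prepend. Next row=LF[6]=7
  step 6: row=7, L[7]='6', prepend. Next row=LF[7]=5
  step 7: row=5, L[5]='4', prepend. Next row=LF[5]=3
  step 8: row=3, L[3]='4', prepend. Next row=LF[3]=1
Reversed output: 4469845$

Answer: 4469845$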